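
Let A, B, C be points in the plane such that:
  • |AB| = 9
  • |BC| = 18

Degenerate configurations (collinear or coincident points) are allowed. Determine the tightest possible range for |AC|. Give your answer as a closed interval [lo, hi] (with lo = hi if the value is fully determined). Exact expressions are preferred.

|AC| ∈ [9, 27]  (≈ [9.0000, 27.0000])

|AB| ∈ {9}
|BC| ∈ {18}
|AC| ∈ [9, 27]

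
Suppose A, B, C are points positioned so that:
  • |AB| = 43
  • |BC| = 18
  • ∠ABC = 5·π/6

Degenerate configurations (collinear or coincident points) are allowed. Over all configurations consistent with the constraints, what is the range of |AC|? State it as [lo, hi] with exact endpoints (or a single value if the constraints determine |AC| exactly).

|AC| = √(774·√(3) + 2173)  (≈ 59.2757)

|AB| ∈ {43}
|BC| ∈ {18}
|AC| ∈ {√(774·√(3) + 2173)}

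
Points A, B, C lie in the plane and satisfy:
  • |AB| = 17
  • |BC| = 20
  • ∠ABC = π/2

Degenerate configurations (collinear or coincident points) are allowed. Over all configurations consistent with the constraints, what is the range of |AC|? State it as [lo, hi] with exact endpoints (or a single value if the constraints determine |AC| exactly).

|AC| = √(689)  (≈ 26.2488)

|AB| ∈ {17}
|BC| ∈ {20}
|AC| ∈ {√(689)}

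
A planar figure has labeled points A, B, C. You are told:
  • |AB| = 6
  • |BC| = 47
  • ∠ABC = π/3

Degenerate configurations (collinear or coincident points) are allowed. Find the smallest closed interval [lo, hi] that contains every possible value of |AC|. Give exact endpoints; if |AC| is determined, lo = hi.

|AC| = √(1963)  (≈ 44.3058)

|AB| ∈ {6}
|BC| ∈ {47}
|AC| ∈ {√(1963)}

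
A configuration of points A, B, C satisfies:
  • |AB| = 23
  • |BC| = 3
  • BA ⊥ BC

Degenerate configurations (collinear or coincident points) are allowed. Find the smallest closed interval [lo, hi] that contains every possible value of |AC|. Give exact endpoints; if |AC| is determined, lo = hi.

|AB| ∈ {23}
|BC| ∈ {3}
|AC| ∈ {√(538)}

|AC| = √(538)  (≈ 23.1948)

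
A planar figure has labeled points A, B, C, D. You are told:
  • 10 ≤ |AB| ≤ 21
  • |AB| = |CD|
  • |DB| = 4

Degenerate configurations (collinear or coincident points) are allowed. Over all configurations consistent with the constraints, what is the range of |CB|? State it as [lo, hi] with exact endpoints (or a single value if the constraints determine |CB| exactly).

|AB| ∈ [10, 21]
|BD| ∈ {4}
|CD| ∈ [10, 21]
|AD| ∈ [6, 25]
|BC| ∈ [6, 25]
|AC| ∈ [0, 46]

|CB| ∈ [6, 25]  (≈ [6.0000, 25.0000])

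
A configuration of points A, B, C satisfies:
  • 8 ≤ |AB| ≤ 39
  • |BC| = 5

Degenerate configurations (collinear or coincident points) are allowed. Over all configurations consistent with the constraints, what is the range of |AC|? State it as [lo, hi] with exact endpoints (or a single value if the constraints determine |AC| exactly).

|AB| ∈ [8, 39]
|BC| ∈ {5}
|AC| ∈ [3, 44]

|AC| ∈ [3, 44]  (≈ [3.0000, 44.0000])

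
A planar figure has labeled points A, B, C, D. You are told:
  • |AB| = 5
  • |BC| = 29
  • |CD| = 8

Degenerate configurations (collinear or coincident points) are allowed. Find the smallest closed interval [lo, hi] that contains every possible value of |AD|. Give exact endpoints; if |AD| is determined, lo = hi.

|AB| ∈ {5}
|BC| ∈ {29}
|CD| ∈ {8}
|AC| ∈ [24, 34]
|BD| ∈ [21, 37]
|AD| ∈ [16, 42]

|AD| ∈ [16, 42]  (≈ [16.0000, 42.0000])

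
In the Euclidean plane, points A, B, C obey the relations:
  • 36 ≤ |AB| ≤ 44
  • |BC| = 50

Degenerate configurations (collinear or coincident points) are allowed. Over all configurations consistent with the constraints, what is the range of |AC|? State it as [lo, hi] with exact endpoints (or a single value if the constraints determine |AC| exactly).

|AB| ∈ [36, 44]
|BC| ∈ {50}
|AC| ∈ [6, 94]

|AC| ∈ [6, 94]  (≈ [6.0000, 94.0000])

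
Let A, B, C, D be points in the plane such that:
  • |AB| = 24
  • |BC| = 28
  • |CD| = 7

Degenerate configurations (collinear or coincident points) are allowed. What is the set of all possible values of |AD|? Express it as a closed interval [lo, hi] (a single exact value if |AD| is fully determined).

|AD| ∈ [0, 59]  (≈ [0.0000, 59.0000])

|AB| ∈ {24}
|BC| ∈ {28}
|CD| ∈ {7}
|AC| ∈ [4, 52]
|BD| ∈ [21, 35]
|AD| ∈ [0, 59]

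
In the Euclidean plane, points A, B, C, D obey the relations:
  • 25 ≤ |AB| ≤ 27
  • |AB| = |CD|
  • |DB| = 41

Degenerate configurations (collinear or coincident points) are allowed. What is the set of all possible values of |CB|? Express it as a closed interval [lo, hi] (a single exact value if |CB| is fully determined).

|AB| ∈ [25, 27]
|BD| ∈ {41}
|CD| ∈ [25, 27]
|AD| ∈ [14, 68]
|BC| ∈ [14, 68]
|AC| ∈ [0, 95]

|CB| ∈ [14, 68]  (≈ [14.0000, 68.0000])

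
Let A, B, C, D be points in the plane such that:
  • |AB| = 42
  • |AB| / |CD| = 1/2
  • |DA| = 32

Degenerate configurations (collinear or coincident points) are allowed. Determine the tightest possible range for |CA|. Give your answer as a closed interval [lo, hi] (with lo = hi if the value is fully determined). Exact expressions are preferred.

|AB| ∈ {42}
|AD| ∈ {32}
|CD| ∈ {84}
|BD| ∈ [10, 74]
|AC| ∈ [52, 116]
|BC| ∈ [10, 158]

|CA| ∈ [52, 116]  (≈ [52.0000, 116.0000])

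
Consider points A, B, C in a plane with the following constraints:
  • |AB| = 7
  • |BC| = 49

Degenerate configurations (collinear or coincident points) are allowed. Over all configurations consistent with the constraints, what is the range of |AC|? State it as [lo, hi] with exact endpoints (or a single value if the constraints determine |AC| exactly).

|AC| ∈ [42, 56]  (≈ [42.0000, 56.0000])

|AB| ∈ {7}
|BC| ∈ {49}
|AC| ∈ [42, 56]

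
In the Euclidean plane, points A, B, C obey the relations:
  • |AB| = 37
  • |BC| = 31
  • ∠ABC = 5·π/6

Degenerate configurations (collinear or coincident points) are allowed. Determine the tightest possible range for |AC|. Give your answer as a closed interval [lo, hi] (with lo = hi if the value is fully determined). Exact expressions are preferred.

|AC| = √(1147·√(3) + 2330)  (≈ 65.7013)

|AB| ∈ {37}
|BC| ∈ {31}
|AC| ∈ {√(1147·√(3) + 2330)}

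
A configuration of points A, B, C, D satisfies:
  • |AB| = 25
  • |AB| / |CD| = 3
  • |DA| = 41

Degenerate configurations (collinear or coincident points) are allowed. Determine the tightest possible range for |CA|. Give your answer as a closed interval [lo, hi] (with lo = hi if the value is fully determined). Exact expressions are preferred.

|CA| ∈ [98/3, 148/3]  (≈ [32.6667, 49.3333])

|AB| ∈ {25}
|AD| ∈ {41}
|CD| ∈ {25/3}
|BD| ∈ [16, 66]
|AC| ∈ [98/3, 148/3]
|BC| ∈ [23/3, 223/3]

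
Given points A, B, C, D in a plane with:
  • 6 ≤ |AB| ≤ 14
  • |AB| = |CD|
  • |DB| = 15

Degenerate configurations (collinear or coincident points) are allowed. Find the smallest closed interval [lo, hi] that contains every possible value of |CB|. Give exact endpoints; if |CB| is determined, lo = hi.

|AB| ∈ [6, 14]
|BD| ∈ {15}
|CD| ∈ [6, 14]
|AD| ∈ [1, 29]
|BC| ∈ [1, 29]
|AC| ∈ [0, 43]

|CB| ∈ [1, 29]  (≈ [1.0000, 29.0000])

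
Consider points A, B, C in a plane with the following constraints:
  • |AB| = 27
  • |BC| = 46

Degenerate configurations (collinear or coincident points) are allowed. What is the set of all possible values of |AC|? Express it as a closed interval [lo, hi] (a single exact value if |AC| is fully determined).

|AB| ∈ {27}
|BC| ∈ {46}
|AC| ∈ [19, 73]

|AC| ∈ [19, 73]  (≈ [19.0000, 73.0000])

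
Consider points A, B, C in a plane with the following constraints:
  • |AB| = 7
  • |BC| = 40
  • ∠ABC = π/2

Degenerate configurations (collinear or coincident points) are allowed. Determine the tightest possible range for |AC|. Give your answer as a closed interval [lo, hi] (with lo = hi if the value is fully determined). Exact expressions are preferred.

|AB| ∈ {7}
|BC| ∈ {40}
|AC| ∈ {√(1649)}

|AC| = √(1649)  (≈ 40.6079)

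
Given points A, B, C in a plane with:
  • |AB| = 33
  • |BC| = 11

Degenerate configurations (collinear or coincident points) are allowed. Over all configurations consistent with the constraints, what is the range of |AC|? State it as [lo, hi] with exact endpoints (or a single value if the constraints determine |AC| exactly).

|AB| ∈ {33}
|BC| ∈ {11}
|AC| ∈ [22, 44]

|AC| ∈ [22, 44]  (≈ [22.0000, 44.0000])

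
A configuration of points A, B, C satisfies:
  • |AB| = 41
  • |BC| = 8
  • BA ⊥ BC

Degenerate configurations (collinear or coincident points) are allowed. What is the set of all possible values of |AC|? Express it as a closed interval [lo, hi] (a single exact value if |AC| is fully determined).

|AC| = √(1745)  (≈ 41.7732)

|AB| ∈ {41}
|BC| ∈ {8}
|AC| ∈ {√(1745)}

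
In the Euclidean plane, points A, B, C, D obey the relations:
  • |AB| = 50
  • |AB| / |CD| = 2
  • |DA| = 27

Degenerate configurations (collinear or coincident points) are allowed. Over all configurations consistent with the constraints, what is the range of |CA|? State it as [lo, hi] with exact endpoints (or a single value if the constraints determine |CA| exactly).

|CA| ∈ [2, 52]  (≈ [2.0000, 52.0000])

|AB| ∈ {50}
|AD| ∈ {27}
|CD| ∈ {25}
|BD| ∈ [23, 77]
|AC| ∈ [2, 52]
|BC| ∈ [0, 102]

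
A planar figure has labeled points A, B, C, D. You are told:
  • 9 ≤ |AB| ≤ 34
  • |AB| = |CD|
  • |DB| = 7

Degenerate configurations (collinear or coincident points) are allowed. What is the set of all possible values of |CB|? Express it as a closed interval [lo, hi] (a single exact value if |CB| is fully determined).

|CB| ∈ [2, 41]  (≈ [2.0000, 41.0000])

|AB| ∈ [9, 34]
|BD| ∈ {7}
|CD| ∈ [9, 34]
|AD| ∈ [2, 41]
|BC| ∈ [2, 41]
|AC| ∈ [0, 75]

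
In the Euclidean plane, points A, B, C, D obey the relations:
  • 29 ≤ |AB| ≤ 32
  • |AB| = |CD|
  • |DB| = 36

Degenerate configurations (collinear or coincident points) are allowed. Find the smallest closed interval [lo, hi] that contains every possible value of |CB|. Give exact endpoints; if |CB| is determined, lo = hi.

|AB| ∈ [29, 32]
|BD| ∈ {36}
|CD| ∈ [29, 32]
|AD| ∈ [4, 68]
|BC| ∈ [4, 68]
|AC| ∈ [0, 100]

|CB| ∈ [4, 68]  (≈ [4.0000, 68.0000])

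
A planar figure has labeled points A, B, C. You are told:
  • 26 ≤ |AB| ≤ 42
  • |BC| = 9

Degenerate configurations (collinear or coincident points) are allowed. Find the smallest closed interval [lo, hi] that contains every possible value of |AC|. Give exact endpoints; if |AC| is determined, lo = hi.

|AB| ∈ [26, 42]
|BC| ∈ {9}
|AC| ∈ [17, 51]

|AC| ∈ [17, 51]  (≈ [17.0000, 51.0000])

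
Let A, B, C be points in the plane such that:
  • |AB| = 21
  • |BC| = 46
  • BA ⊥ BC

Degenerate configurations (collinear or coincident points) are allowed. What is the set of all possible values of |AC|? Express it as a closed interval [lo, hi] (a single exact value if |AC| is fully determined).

|AB| ∈ {21}
|BC| ∈ {46}
|AC| ∈ {√(2557)}

|AC| = √(2557)  (≈ 50.5668)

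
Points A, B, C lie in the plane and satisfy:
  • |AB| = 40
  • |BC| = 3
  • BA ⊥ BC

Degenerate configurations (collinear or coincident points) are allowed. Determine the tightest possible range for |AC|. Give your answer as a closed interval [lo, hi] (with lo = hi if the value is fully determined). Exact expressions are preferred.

|AB| ∈ {40}
|BC| ∈ {3}
|AC| ∈ {√(1609)}

|AC| = √(1609)  (≈ 40.1123)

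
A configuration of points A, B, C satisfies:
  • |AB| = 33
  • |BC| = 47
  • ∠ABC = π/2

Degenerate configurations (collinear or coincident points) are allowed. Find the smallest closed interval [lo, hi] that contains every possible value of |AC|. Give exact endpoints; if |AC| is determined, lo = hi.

|AC| = √(3298)  (≈ 57.4282)

|AB| ∈ {33}
|BC| ∈ {47}
|AC| ∈ {√(3298)}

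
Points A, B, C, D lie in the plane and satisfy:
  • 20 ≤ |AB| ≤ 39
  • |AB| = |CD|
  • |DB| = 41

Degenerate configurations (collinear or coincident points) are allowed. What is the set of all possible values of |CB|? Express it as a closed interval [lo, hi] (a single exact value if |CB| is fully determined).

|CB| ∈ [2, 80]  (≈ [2.0000, 80.0000])

|AB| ∈ [20, 39]
|BD| ∈ {41}
|CD| ∈ [20, 39]
|AD| ∈ [2, 80]
|BC| ∈ [2, 80]
|AC| ∈ [0, 119]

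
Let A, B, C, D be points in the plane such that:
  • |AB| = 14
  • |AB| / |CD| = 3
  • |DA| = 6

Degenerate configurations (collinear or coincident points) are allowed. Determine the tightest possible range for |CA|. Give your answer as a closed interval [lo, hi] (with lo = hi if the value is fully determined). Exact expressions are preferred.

|AB| ∈ {14}
|AD| ∈ {6}
|CD| ∈ {14/3}
|BD| ∈ [8, 20]
|AC| ∈ [4/3, 32/3]
|BC| ∈ [10/3, 74/3]

|CA| ∈ [4/3, 32/3]  (≈ [1.3333, 10.6667])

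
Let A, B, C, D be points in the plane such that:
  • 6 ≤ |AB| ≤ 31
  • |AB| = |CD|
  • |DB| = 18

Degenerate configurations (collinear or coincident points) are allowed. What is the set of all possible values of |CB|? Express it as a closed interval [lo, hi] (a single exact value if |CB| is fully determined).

|CB| ∈ [0, 49]  (≈ [0.0000, 49.0000])

|AB| ∈ [6, 31]
|BD| ∈ {18}
|CD| ∈ [6, 31]
|AD| ∈ [0, 49]
|BC| ∈ [0, 49]
|AC| ∈ [0, 80]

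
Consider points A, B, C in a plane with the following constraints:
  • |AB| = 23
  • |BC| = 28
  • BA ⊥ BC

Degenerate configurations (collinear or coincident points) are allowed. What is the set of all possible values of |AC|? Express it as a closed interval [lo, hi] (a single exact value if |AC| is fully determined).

|AC| = √(1313)  (≈ 36.2353)

|AB| ∈ {23}
|BC| ∈ {28}
|AC| ∈ {√(1313)}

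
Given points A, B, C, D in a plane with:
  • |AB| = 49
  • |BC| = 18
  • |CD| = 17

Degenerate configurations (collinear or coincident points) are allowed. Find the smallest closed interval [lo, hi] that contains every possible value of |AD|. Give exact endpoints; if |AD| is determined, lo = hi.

|AB| ∈ {49}
|BC| ∈ {18}
|CD| ∈ {17}
|AC| ∈ [31, 67]
|BD| ∈ [1, 35]
|AD| ∈ [14, 84]

|AD| ∈ [14, 84]  (≈ [14.0000, 84.0000])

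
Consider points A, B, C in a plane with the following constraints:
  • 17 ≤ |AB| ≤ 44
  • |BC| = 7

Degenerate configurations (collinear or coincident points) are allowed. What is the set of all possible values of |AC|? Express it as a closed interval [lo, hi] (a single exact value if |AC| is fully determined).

|AB| ∈ [17, 44]
|BC| ∈ {7}
|AC| ∈ [10, 51]

|AC| ∈ [10, 51]  (≈ [10.0000, 51.0000])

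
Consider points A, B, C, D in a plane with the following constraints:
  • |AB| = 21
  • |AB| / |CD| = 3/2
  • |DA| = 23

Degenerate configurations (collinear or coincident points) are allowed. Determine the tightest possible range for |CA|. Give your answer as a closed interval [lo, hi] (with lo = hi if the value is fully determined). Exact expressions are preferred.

|CA| ∈ [9, 37]  (≈ [9.0000, 37.0000])

|AB| ∈ {21}
|AD| ∈ {23}
|CD| ∈ {14}
|BD| ∈ [2, 44]
|AC| ∈ [9, 37]
|BC| ∈ [0, 58]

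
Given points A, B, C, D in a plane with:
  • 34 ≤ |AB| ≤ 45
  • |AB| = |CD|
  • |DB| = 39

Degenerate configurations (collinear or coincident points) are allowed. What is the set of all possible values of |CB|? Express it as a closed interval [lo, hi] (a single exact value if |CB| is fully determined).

|CB| ∈ [0, 84]  (≈ [0.0000, 84.0000])

|AB| ∈ [34, 45]
|BD| ∈ {39}
|CD| ∈ [34, 45]
|AD| ∈ [0, 84]
|BC| ∈ [0, 84]
|AC| ∈ [0, 129]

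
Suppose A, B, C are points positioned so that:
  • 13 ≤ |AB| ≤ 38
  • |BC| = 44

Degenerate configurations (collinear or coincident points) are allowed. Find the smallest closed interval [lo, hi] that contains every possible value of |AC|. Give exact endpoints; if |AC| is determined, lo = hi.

|AB| ∈ [13, 38]
|BC| ∈ {44}
|AC| ∈ [6, 82]

|AC| ∈ [6, 82]  (≈ [6.0000, 82.0000])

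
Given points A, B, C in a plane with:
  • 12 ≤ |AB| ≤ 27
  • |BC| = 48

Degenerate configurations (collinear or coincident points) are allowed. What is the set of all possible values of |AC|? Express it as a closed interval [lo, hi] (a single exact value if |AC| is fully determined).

|AC| ∈ [21, 75]  (≈ [21.0000, 75.0000])

|AB| ∈ [12, 27]
|BC| ∈ {48}
|AC| ∈ [21, 75]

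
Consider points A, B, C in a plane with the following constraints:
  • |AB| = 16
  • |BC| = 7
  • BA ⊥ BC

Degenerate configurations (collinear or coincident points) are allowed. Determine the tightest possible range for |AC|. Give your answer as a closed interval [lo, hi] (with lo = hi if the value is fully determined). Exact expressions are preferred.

|AC| = √(305)  (≈ 17.4642)

|AB| ∈ {16}
|BC| ∈ {7}
|AC| ∈ {√(305)}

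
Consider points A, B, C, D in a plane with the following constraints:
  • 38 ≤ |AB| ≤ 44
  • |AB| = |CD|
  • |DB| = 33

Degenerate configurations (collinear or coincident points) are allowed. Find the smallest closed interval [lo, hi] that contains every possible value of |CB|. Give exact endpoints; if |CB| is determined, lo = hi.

|CB| ∈ [5, 77]  (≈ [5.0000, 77.0000])

|AB| ∈ [38, 44]
|BD| ∈ {33}
|CD| ∈ [38, 44]
|AD| ∈ [5, 77]
|BC| ∈ [5, 77]
|AC| ∈ [0, 121]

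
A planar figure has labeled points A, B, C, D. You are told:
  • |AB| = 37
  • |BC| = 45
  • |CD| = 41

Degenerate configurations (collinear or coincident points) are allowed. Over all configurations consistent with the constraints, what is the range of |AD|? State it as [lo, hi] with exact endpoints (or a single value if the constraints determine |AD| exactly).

|AB| ∈ {37}
|BC| ∈ {45}
|CD| ∈ {41}
|AC| ∈ [8, 82]
|BD| ∈ [4, 86]
|AD| ∈ [0, 123]

|AD| ∈ [0, 123]  (≈ [0.0000, 123.0000])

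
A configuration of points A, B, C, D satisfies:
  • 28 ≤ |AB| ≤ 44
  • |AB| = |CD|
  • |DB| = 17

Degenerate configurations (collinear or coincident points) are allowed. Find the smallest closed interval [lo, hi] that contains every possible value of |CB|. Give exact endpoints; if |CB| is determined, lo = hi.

|AB| ∈ [28, 44]
|BD| ∈ {17}
|CD| ∈ [28, 44]
|AD| ∈ [11, 61]
|BC| ∈ [11, 61]
|AC| ∈ [0, 105]

|CB| ∈ [11, 61]  (≈ [11.0000, 61.0000])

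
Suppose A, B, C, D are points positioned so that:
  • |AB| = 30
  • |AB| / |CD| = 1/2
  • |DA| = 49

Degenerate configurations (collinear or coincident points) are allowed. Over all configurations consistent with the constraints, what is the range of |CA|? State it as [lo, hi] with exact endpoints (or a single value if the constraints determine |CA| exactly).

|AB| ∈ {30}
|AD| ∈ {49}
|CD| ∈ {60}
|BD| ∈ [19, 79]
|AC| ∈ [11, 109]
|BC| ∈ [0, 139]

|CA| ∈ [11, 109]  (≈ [11.0000, 109.0000])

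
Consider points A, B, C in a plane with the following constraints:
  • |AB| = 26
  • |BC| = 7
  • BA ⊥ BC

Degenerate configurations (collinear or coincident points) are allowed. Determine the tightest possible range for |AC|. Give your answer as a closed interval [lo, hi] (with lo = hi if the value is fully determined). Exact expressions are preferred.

|AB| ∈ {26}
|BC| ∈ {7}
|AC| ∈ {5·√(29)}

|AC| = 5·√(29)  (≈ 26.9258)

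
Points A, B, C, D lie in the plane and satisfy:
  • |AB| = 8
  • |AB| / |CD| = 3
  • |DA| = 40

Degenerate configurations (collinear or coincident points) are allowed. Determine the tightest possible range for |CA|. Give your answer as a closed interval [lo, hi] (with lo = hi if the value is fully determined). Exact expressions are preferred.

|CA| ∈ [112/3, 128/3]  (≈ [37.3333, 42.6667])

|AB| ∈ {8}
|AD| ∈ {40}
|CD| ∈ {8/3}
|BD| ∈ [32, 48]
|AC| ∈ [112/3, 128/3]
|BC| ∈ [88/3, 152/3]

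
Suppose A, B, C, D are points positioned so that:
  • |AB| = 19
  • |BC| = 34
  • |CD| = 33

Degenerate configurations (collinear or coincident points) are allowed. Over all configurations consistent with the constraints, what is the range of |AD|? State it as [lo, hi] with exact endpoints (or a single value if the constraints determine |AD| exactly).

|AB| ∈ {19}
|BC| ∈ {34}
|CD| ∈ {33}
|AC| ∈ [15, 53]
|BD| ∈ [1, 67]
|AD| ∈ [0, 86]

|AD| ∈ [0, 86]  (≈ [0.0000, 86.0000])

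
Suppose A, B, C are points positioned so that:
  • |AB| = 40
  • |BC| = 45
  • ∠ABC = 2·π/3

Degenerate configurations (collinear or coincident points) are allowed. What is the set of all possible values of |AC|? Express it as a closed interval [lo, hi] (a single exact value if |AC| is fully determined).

|AC| = 5·√(217)  (≈ 73.6546)

|AB| ∈ {40}
|BC| ∈ {45}
|AC| ∈ {5·√(217)}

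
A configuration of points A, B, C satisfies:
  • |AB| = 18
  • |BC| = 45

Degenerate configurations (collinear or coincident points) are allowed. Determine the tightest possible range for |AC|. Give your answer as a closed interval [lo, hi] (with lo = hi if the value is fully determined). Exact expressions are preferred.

|AC| ∈ [27, 63]  (≈ [27.0000, 63.0000])

|AB| ∈ {18}
|BC| ∈ {45}
|AC| ∈ [27, 63]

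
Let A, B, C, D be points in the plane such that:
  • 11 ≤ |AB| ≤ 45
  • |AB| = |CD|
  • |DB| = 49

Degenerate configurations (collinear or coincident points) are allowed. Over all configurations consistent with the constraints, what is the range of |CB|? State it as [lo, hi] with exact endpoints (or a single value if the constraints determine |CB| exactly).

|CB| ∈ [4, 94]  (≈ [4.0000, 94.0000])

|AB| ∈ [11, 45]
|BD| ∈ {49}
|CD| ∈ [11, 45]
|AD| ∈ [4, 94]
|BC| ∈ [4, 94]
|AC| ∈ [0, 139]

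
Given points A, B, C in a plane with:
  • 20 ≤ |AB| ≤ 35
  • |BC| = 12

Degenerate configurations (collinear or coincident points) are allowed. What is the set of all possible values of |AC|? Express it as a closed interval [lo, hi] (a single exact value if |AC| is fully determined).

|AB| ∈ [20, 35]
|BC| ∈ {12}
|AC| ∈ [8, 47]

|AC| ∈ [8, 47]  (≈ [8.0000, 47.0000])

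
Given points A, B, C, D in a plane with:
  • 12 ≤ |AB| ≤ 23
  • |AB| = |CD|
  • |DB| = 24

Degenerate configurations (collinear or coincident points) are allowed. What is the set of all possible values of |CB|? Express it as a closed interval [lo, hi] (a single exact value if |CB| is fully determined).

|CB| ∈ [1, 47]  (≈ [1.0000, 47.0000])

|AB| ∈ [12, 23]
|BD| ∈ {24}
|CD| ∈ [12, 23]
|AD| ∈ [1, 47]
|BC| ∈ [1, 47]
|AC| ∈ [0, 70]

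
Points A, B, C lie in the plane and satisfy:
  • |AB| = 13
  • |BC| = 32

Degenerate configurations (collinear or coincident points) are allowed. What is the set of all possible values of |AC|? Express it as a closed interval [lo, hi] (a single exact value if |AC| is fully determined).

|AC| ∈ [19, 45]  (≈ [19.0000, 45.0000])

|AB| ∈ {13}
|BC| ∈ {32}
|AC| ∈ [19, 45]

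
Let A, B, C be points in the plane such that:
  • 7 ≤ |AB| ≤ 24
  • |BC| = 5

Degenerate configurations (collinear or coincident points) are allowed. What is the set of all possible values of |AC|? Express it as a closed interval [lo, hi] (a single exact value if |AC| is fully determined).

|AB| ∈ [7, 24]
|BC| ∈ {5}
|AC| ∈ [2, 29]

|AC| ∈ [2, 29]  (≈ [2.0000, 29.0000])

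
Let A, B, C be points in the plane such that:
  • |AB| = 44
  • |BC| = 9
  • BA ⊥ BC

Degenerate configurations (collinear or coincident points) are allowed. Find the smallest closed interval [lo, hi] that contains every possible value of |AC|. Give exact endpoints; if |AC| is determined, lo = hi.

|AB| ∈ {44}
|BC| ∈ {9}
|AC| ∈ {√(2017)}

|AC| = √(2017)  (≈ 44.9110)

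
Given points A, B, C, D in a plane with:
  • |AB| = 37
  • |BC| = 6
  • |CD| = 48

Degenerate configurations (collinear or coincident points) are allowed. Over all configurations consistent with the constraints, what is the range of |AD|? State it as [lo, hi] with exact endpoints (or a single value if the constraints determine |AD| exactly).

|AD| ∈ [5, 91]  (≈ [5.0000, 91.0000])

|AB| ∈ {37}
|BC| ∈ {6}
|CD| ∈ {48}
|AC| ∈ [31, 43]
|BD| ∈ [42, 54]
|AD| ∈ [5, 91]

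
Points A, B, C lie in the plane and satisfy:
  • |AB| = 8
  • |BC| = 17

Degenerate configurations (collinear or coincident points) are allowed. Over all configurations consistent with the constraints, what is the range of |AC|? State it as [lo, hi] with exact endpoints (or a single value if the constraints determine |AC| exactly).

|AB| ∈ {8}
|BC| ∈ {17}
|AC| ∈ [9, 25]

|AC| ∈ [9, 25]  (≈ [9.0000, 25.0000])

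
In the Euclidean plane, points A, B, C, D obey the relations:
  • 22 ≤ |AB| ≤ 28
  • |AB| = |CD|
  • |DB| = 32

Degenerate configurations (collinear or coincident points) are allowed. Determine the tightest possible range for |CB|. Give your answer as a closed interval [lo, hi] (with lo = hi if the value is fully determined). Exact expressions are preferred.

|CB| ∈ [4, 60]  (≈ [4.0000, 60.0000])

|AB| ∈ [22, 28]
|BD| ∈ {32}
|CD| ∈ [22, 28]
|AD| ∈ [4, 60]
|BC| ∈ [4, 60]
|AC| ∈ [0, 88]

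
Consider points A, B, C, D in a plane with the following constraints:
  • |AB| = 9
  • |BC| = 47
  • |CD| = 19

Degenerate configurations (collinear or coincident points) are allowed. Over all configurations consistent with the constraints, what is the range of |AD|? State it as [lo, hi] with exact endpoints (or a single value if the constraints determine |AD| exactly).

|AB| ∈ {9}
|BC| ∈ {47}
|CD| ∈ {19}
|AC| ∈ [38, 56]
|BD| ∈ [28, 66]
|AD| ∈ [19, 75]

|AD| ∈ [19, 75]  (≈ [19.0000, 75.0000])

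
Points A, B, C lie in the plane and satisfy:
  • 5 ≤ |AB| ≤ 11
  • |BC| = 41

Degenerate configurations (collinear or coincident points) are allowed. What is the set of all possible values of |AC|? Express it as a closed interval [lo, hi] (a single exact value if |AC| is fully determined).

|AC| ∈ [30, 52]  (≈ [30.0000, 52.0000])

|AB| ∈ [5, 11]
|BC| ∈ {41}
|AC| ∈ [30, 52]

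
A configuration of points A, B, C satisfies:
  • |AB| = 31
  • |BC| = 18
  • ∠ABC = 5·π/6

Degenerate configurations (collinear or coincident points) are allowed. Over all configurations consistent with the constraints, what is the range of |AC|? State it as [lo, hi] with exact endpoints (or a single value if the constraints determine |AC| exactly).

|AB| ∈ {31}
|BC| ∈ {18}
|AC| ∈ {√(558·√(3) + 1285)}

|AC| = √(558·√(3) + 1285)  (≈ 47.4498)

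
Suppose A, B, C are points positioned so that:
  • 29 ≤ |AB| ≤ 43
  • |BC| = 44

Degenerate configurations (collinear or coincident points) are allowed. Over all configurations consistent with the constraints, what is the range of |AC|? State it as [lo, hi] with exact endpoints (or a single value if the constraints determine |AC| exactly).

|AC| ∈ [1, 87]  (≈ [1.0000, 87.0000])

|AB| ∈ [29, 43]
|BC| ∈ {44}
|AC| ∈ [1, 87]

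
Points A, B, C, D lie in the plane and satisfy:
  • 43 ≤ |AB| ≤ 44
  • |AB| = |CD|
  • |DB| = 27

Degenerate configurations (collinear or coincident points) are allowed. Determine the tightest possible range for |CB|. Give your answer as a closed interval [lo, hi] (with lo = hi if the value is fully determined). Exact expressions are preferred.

|CB| ∈ [16, 71]  (≈ [16.0000, 71.0000])

|AB| ∈ [43, 44]
|BD| ∈ {27}
|CD| ∈ [43, 44]
|AD| ∈ [16, 71]
|BC| ∈ [16, 71]
|AC| ∈ [0, 115]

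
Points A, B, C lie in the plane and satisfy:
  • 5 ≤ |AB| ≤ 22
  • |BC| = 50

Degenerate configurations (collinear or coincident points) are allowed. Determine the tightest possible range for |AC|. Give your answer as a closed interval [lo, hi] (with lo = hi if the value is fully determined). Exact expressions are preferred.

|AC| ∈ [28, 72]  (≈ [28.0000, 72.0000])

|AB| ∈ [5, 22]
|BC| ∈ {50}
|AC| ∈ [28, 72]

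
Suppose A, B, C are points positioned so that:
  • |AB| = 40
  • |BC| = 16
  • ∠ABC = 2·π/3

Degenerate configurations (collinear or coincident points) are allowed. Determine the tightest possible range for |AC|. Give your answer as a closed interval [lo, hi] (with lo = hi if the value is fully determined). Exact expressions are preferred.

|AB| ∈ {40}
|BC| ∈ {16}
|AC| ∈ {8·√(39)}

|AC| = 8·√(39)  (≈ 49.9600)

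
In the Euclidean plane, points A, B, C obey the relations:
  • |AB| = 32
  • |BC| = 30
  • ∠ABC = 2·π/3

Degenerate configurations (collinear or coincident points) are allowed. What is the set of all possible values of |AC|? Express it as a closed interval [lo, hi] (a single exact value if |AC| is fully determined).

|AC| = 2·√(721)  (≈ 53.7029)

|AB| ∈ {32}
|BC| ∈ {30}
|AC| ∈ {2·√(721)}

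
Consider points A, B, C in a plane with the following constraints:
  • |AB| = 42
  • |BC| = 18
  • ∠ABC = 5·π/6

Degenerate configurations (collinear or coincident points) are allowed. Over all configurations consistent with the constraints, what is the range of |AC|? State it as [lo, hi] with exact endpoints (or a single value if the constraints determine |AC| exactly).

|AB| ∈ {42}
|BC| ∈ {18}
|AC| ∈ {6·√(21·√(3) + 58)}

|AC| = 6·√(21·√(3) + 58)  (≈ 58.2875)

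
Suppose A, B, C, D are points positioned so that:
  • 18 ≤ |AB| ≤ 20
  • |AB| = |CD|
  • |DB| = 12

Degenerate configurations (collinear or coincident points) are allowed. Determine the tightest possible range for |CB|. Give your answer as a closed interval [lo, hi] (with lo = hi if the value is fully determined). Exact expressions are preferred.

|AB| ∈ [18, 20]
|BD| ∈ {12}
|CD| ∈ [18, 20]
|AD| ∈ [6, 32]
|BC| ∈ [6, 32]
|AC| ∈ [0, 52]

|CB| ∈ [6, 32]  (≈ [6.0000, 32.0000])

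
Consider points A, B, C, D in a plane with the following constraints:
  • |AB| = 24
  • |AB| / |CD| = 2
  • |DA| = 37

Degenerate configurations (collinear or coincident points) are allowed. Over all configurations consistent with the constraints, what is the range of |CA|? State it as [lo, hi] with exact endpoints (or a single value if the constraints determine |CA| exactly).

|AB| ∈ {24}
|AD| ∈ {37}
|CD| ∈ {12}
|BD| ∈ [13, 61]
|AC| ∈ [25, 49]
|BC| ∈ [1, 73]

|CA| ∈ [25, 49]  (≈ [25.0000, 49.0000])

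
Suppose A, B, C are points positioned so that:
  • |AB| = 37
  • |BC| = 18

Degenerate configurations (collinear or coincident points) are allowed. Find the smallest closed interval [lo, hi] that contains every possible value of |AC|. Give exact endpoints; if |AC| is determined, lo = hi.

|AB| ∈ {37}
|BC| ∈ {18}
|AC| ∈ [19, 55]

|AC| ∈ [19, 55]  (≈ [19.0000, 55.0000])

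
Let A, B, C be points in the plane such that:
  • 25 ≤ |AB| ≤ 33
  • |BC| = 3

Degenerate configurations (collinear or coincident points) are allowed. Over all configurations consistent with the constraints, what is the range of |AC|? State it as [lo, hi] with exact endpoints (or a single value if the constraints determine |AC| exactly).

|AB| ∈ [25, 33]
|BC| ∈ {3}
|AC| ∈ [22, 36]

|AC| ∈ [22, 36]  (≈ [22.0000, 36.0000])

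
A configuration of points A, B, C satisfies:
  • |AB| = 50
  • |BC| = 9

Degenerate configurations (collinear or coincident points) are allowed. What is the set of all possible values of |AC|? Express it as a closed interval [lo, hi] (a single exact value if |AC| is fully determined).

|AB| ∈ {50}
|BC| ∈ {9}
|AC| ∈ [41, 59]

|AC| ∈ [41, 59]  (≈ [41.0000, 59.0000])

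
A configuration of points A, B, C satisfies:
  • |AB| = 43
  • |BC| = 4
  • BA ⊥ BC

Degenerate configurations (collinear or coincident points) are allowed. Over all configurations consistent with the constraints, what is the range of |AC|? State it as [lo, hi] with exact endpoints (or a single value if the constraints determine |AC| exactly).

|AB| ∈ {43}
|BC| ∈ {4}
|AC| ∈ {√(1865)}

|AC| = √(1865)  (≈ 43.1856)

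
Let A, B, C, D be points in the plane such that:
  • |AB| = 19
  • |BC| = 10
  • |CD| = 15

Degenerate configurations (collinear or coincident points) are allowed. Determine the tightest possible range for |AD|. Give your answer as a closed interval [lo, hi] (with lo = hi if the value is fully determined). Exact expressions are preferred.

|AD| ∈ [0, 44]  (≈ [0.0000, 44.0000])

|AB| ∈ {19}
|BC| ∈ {10}
|CD| ∈ {15}
|AC| ∈ [9, 29]
|BD| ∈ [5, 25]
|AD| ∈ [0, 44]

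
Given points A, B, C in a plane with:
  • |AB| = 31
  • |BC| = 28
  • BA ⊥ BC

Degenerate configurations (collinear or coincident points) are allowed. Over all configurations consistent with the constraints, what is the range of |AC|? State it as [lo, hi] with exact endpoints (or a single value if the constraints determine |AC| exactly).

|AC| = √(1745)  (≈ 41.7732)

|AB| ∈ {31}
|BC| ∈ {28}
|AC| ∈ {√(1745)}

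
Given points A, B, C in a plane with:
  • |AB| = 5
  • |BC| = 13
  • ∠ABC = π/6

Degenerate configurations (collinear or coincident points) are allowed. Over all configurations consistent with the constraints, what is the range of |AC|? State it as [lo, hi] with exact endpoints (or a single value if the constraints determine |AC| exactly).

|AC| = √(194 - 65·√(3))  (≈ 9.0231)

|AB| ∈ {5}
|BC| ∈ {13}
|AC| ∈ {√(194 - 65·√(3))}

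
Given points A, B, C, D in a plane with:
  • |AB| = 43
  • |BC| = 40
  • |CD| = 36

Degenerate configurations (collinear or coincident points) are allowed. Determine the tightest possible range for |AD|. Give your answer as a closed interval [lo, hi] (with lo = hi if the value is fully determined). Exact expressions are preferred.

|AD| ∈ [0, 119]  (≈ [0.0000, 119.0000])

|AB| ∈ {43}
|BC| ∈ {40}
|CD| ∈ {36}
|AC| ∈ [3, 83]
|BD| ∈ [4, 76]
|AD| ∈ [0, 119]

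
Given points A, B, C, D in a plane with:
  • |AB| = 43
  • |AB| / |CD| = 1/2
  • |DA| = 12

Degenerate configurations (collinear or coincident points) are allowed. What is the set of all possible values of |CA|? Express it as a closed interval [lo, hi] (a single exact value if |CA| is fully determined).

|AB| ∈ {43}
|AD| ∈ {12}
|CD| ∈ {86}
|BD| ∈ [31, 55]
|AC| ∈ [74, 98]
|BC| ∈ [31, 141]

|CA| ∈ [74, 98]  (≈ [74.0000, 98.0000])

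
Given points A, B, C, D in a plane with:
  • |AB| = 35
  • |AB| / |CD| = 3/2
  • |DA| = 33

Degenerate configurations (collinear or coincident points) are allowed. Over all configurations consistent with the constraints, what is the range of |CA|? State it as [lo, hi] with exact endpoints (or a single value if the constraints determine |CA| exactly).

|CA| ∈ [29/3, 169/3]  (≈ [9.6667, 56.3333])

|AB| ∈ {35}
|AD| ∈ {33}
|CD| ∈ {70/3}
|BD| ∈ [2, 68]
|AC| ∈ [29/3, 169/3]
|BC| ∈ [0, 274/3]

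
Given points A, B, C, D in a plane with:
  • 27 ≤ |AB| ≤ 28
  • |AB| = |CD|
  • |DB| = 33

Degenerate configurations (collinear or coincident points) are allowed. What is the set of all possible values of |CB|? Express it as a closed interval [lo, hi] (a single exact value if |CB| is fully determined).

|AB| ∈ [27, 28]
|BD| ∈ {33}
|CD| ∈ [27, 28]
|AD| ∈ [5, 61]
|BC| ∈ [5, 61]
|AC| ∈ [0, 89]

|CB| ∈ [5, 61]  (≈ [5.0000, 61.0000])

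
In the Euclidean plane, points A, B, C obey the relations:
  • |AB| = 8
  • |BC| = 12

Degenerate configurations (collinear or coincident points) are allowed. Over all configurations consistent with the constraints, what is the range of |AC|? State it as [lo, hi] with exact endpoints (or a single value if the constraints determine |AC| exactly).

|AC| ∈ [4, 20]  (≈ [4.0000, 20.0000])

|AB| ∈ {8}
|BC| ∈ {12}
|AC| ∈ [4, 20]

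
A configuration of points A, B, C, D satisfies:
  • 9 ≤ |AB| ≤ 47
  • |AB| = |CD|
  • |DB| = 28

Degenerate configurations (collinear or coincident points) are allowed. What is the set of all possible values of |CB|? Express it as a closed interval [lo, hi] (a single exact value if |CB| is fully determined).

|CB| ∈ [0, 75]  (≈ [0.0000, 75.0000])

|AB| ∈ [9, 47]
|BD| ∈ {28}
|CD| ∈ [9, 47]
|AD| ∈ [0, 75]
|BC| ∈ [0, 75]
|AC| ∈ [0, 122]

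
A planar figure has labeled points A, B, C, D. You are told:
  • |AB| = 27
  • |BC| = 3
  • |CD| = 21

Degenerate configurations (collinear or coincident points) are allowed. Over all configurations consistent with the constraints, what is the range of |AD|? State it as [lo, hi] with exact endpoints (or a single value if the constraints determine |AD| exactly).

|AB| ∈ {27}
|BC| ∈ {3}
|CD| ∈ {21}
|AC| ∈ [24, 30]
|BD| ∈ [18, 24]
|AD| ∈ [3, 51]

|AD| ∈ [3, 51]  (≈ [3.0000, 51.0000])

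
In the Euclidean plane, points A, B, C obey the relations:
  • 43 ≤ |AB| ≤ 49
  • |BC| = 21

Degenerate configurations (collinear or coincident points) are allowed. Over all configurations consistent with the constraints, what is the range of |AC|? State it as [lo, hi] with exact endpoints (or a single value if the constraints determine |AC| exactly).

|AC| ∈ [22, 70]  (≈ [22.0000, 70.0000])

|AB| ∈ [43, 49]
|BC| ∈ {21}
|AC| ∈ [22, 70]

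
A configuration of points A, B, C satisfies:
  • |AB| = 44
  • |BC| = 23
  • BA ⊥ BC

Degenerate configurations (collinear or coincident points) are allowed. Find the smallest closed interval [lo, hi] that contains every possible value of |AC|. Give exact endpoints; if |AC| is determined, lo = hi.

|AC| = √(2465)  (≈ 49.6488)

|AB| ∈ {44}
|BC| ∈ {23}
|AC| ∈ {√(2465)}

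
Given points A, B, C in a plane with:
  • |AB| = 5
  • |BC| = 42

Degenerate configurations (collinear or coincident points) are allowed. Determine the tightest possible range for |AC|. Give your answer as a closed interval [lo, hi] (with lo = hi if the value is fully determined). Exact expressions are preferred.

|AC| ∈ [37, 47]  (≈ [37.0000, 47.0000])

|AB| ∈ {5}
|BC| ∈ {42}
|AC| ∈ [37, 47]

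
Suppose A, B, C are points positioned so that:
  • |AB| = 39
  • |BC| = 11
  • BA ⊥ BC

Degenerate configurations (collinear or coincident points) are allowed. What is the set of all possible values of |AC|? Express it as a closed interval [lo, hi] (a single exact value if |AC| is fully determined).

|AB| ∈ {39}
|BC| ∈ {11}
|AC| ∈ {√(1642)}

|AC| = √(1642)  (≈ 40.5216)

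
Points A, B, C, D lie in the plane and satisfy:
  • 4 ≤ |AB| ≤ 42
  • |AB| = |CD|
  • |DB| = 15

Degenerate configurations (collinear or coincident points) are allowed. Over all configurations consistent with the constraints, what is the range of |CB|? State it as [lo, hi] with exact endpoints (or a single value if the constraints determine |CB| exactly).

|AB| ∈ [4, 42]
|BD| ∈ {15}
|CD| ∈ [4, 42]
|AD| ∈ [0, 57]
|BC| ∈ [0, 57]
|AC| ∈ [0, 99]

|CB| ∈ [0, 57]  (≈ [0.0000, 57.0000])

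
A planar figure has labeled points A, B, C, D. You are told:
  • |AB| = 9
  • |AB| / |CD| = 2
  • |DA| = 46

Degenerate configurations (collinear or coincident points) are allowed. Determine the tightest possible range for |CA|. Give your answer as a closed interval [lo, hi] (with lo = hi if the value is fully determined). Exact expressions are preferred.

|CA| ∈ [83/2, 101/2]  (≈ [41.5000, 50.5000])

|AB| ∈ {9}
|AD| ∈ {46}
|CD| ∈ {9/2}
|BD| ∈ [37, 55]
|AC| ∈ [83/2, 101/2]
|BC| ∈ [65/2, 119/2]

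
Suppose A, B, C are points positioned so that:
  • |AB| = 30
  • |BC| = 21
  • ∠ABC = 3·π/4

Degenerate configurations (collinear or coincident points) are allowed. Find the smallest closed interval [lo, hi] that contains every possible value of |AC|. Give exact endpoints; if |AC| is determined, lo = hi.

|AB| ∈ {30}
|BC| ∈ {21}
|AC| ∈ {3·√(70·√(2) + 149)}

|AC| = 3·√(70·√(2) + 149)  (≈ 47.2436)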